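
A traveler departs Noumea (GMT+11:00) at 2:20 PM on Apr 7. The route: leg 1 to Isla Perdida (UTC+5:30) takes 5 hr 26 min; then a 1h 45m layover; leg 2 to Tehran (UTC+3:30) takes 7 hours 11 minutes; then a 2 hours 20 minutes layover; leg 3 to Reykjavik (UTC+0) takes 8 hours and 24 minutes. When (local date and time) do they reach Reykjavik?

Convert departure to UTC: 2:20 PM − 11:00 = 3:20 AM UTC on Apr 7.
Add 5 hours 26 minutes leg 1 → 8:46 AM UTC.
Add 1 hour and 45 minutes layover in Isla Perdida → 10:31 AM UTC.
Add 7 hours 11 minutes leg 2 → 5:42 PM UTC.
Add 2 hours 20 minutes layover in Tehran → 8:02 PM UTC.
Add 8 hours and 24 minutes leg 3 → 4:26 AM UTC (Apr 8).
Reykjavik is UTC+0, so local arrival is the same: 4:26 AM on Apr 8.

4:26 AM on April 8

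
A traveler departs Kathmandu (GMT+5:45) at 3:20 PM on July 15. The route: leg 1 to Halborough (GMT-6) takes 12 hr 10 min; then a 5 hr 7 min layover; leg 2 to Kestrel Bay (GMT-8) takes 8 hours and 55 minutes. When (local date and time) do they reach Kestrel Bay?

3:47 AM on July 16

Convert departure to UTC: 3:20 PM − 5:45 = 9:35 AM UTC on Jul 15.
Add 12 hours 10 minutes leg 1 → 9:45 PM UTC.
Add 5 hours and 7 minutes layover in Halborough → 2:52 AM UTC (Jul 16).
Add 8 hours and 55 minutes leg 2 → 11:47 AM UTC.
Kestrel Bay is UTC−8:00, so local arrival = 11:47 AM − 8:00 = 3:47 AM on Jul 16.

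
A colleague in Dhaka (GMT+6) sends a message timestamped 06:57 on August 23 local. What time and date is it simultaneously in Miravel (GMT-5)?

19:57 on August 22

In UTC: 06:57 − 6:00 = 00:57 on Aug 23.
Miravel is UTC−5:00: 00:57 − 5:00 = 19:57 on Aug 22.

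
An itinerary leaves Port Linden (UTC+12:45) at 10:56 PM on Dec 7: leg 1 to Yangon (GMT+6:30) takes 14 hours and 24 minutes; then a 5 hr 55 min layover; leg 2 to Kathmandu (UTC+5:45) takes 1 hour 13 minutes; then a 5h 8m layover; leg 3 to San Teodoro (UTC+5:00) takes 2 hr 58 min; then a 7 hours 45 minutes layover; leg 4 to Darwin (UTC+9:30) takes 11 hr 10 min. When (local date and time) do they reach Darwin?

8:14 PM on Dec 9

Convert departure to UTC: 10:56 PM − 12:45 = 10:11 AM UTC on Dec 7.
Add 14 hours 24 minutes leg 1 → 12:35 AM UTC (Dec 8).
Add 5 hours and 55 minutes layover in Yangon → 6:30 AM UTC.
Add 1 hour 13 minutes leg 2 → 7:43 AM UTC.
Add 5 hours 8 minutes layover in Kathmandu → 12:51 PM UTC.
Add 2 hours and 58 minutes leg 3 → 3:49 PM UTC.
Add 7 hours and 45 minutes layover in San Teodoro → 11:34 PM UTC.
Add 11 hours and 10 minutes leg 4 → 10:44 AM UTC (Dec 9).
Darwin is UTC+9:30, so local arrival = 10:44 AM + 9:30 = 8:14 PM on Dec 9.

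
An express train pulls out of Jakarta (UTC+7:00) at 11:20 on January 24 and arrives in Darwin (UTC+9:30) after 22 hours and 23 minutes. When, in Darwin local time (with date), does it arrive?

Convert departure to UTC: 11:20 − 7:00 = 04:20 UTC on Jan 24.
Add 22 hours and 23 minutes travel time → 02:43 UTC (Jan 25).
Darwin is UTC+9:30, so local arrival = 02:43 + 9:30 = 12:13 on Jan 25.

12:13 on Jan 25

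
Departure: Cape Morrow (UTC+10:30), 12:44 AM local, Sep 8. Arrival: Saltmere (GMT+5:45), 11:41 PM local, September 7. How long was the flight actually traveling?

3 hours 42 minutes

Departure in UTC: 12:44 AM − 10:30 = 2:14 PM on Sep 7.
Arrival in UTC: 11:41 PM − 5:45 = 5:56 PM on Sep 7.
Elapsed = 5:56 PM − 2:14 PM = 3 hours 42 minutes.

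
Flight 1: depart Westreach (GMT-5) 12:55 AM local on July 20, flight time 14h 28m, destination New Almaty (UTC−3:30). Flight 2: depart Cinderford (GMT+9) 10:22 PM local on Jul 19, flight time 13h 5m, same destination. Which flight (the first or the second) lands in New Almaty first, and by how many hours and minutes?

the second, by 17 hours 56 minutes

Flight 1 in UTC: 12:55 AM + 5:00 = 5:55 AM on Jul 20.
+14 hours and 28 minutes → arrive 8:23 PM UTC on Jul 20.
Flight 2 in UTC: 10:22 PM − 9:00 = 1:22 PM on Jul 19.
+13 hours 5 minutes → arrive 2:27 AM UTC on Jul 20.
Flight 2 lands earlier by 17 hours 56 minutes.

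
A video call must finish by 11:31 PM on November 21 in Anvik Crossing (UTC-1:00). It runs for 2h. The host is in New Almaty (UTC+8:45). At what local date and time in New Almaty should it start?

Target end time in UTC: 11:31 PM + 1:00 = 12:31 AM on Nov 22.
Subtract 2 hours → start 10:31 PM UTC on Nov 21.
New Almaty is UTC+8:45: 10:31 PM + 8:45 = 7:16 AM on Nov 22.

7:16 AM on Nov 22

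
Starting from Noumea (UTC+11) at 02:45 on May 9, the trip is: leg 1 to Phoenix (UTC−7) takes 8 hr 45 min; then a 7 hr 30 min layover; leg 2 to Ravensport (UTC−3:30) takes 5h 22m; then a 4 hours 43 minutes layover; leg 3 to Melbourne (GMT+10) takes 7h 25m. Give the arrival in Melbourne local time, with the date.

Convert departure to UTC: 02:45 − 11:00 = 15:45 UTC on May 8.
Add 8 hours 45 minutes leg 1 → 00:30 UTC (May 9).
Add 7 hours 30 minutes layover in Phoenix → 08:00 UTC.
Add 5 hours and 22 minutes leg 2 → 13:22 UTC.
Add 4 hours 43 minutes layover in Ravensport → 18:05 UTC.
Add 7 hours and 25 minutes leg 3 → 01:30 UTC (May 10).
Melbourne is UTC+10:00, so local arrival = 01:30 + 10:00 = 11:30 on May 10.

11:30 on May 10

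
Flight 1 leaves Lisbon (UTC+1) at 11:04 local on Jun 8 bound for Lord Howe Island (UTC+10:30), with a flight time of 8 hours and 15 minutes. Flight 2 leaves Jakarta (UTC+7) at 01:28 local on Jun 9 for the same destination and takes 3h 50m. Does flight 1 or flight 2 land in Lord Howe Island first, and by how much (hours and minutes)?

the first, by 3 hours 59 minutes

Flight 1 in UTC: 11:04 − 1:00 = 10:04 on Jun 8.
+8 hours 15 minutes → arrive 18:19 UTC on Jun 8.
Flight 2 in UTC: 01:28 − 7:00 = 18:28 on Jun 8.
+3 hours and 50 minutes → arrive 22:18 UTC on Jun 8.
Flight 1 lands earlier by 3 hours 59 minutes.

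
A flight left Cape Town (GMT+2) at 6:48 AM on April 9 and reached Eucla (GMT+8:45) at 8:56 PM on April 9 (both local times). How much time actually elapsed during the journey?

7 hours 23 minutes

Eucla is 6:45 ahead of Cape Town.
Clock-face elapsed time (ignoring zones) is 14 hours 8 minutes.
Actual elapsed = 14 hours 8 minutes − 6:45 = 7 hours 23 minutes.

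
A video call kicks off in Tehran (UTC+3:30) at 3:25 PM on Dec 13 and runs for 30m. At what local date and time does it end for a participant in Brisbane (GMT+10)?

10:25 PM on Dec 13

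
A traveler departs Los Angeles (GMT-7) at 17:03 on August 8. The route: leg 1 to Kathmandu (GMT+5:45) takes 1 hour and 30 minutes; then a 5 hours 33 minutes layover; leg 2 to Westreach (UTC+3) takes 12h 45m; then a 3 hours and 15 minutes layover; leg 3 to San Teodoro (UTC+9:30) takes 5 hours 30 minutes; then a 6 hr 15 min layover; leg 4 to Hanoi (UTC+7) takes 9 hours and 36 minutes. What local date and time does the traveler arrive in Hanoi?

03:27 on Aug 11

Convert departure to UTC: 17:03 + 7:00 = 00:03 UTC on Aug 9.
Add 1 hour and 30 minutes leg 1 → 01:33 UTC.
Add 5 hours and 33 minutes layover in Kathmandu → 07:06 UTC.
Add 12 hours 45 minutes leg 2 → 19:51 UTC.
Add 3 hours and 15 minutes layover in Westreach → 23:06 UTC.
Add 5 hours and 30 minutes leg 3 → 04:36 UTC (Aug 10).
Add 6 hours and 15 minutes layover in San Teodoro → 10:51 UTC.
Add 9 hours 36 minutes leg 4 → 20:27 UTC.
Hanoi is UTC+7:00, so local arrival = 20:27 + 7:00 = 03:27 on Aug 11.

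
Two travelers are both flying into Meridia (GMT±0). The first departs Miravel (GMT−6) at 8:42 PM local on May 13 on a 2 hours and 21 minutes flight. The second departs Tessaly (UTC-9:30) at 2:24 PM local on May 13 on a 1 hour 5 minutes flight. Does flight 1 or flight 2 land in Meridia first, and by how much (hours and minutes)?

Flight 1 in UTC: 8:42 PM + 6:00 = 2:42 AM on May 14.
+2 hours and 21 minutes → arrive 5:03 AM UTC on May 14.
Flight 2 in UTC: 2:24 PM + 9:30 = 11:54 PM on May 13.
+1 hour and 5 minutes → arrive 12:59 AM UTC on May 14.
Flight 2 lands earlier by 4 hours 4 minutes.

the second, by 4 hours 4 minutes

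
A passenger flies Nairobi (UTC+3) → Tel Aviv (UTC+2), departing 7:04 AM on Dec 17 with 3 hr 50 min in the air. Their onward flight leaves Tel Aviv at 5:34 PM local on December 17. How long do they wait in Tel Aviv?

7 hours 40 minutes

Convert departure to UTC: 7:04 AM − 3:00 = 4:04 AM UTC on Dec 17.
Add 3 hours and 50 minutes flight time → 7:54 AM UTC.
Tel Aviv is UTC+2:00, so local arrival = 7:54 AM + 2:00 = 9:54 AM on Dec 17.
Layover = 5:34 PM − 9:54 AM = 7 hours 40 minutes.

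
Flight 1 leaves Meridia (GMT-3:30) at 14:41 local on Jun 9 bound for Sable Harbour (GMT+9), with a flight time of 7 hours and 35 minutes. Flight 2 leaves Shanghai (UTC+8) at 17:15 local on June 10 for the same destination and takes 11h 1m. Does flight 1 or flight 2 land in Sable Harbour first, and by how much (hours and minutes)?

the first, by 18 hours 30 minutes

Flight 1 in UTC: 14:41 + 3:30 = 18:11 on Jun 9.
+7 hours 35 minutes → arrive 01:46 UTC on Jun 10.
Flight 2 in UTC: 17:15 − 8:00 = 09:15 on Jun 10.
+11 hours and 1 minute → arrive 20:16 UTC on Jun 10.
Flight 1 lands earlier by 18 hours 30 minutes.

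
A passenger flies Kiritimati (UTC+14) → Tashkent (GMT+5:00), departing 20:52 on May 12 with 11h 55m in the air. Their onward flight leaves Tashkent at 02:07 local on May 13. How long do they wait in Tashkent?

2 hours 20 minutes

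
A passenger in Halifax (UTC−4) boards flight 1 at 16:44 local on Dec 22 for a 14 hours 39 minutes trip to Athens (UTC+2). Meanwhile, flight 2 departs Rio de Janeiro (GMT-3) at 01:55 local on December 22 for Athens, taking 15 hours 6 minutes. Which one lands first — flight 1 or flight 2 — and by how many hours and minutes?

the second, by 15 hours 22 minutes

Flight 1 in UTC: 16:44 + 4:00 = 20:44 on Dec 22.
+14 hours and 39 minutes → arrive 11:23 UTC on Dec 23.
Flight 2 in UTC: 01:55 + 3:00 = 04:55 on Dec 22.
+15 hours and 6 minutes → arrive 20:01 UTC on Dec 22.
Flight 2 lands earlier by 15 hours 22 minutes.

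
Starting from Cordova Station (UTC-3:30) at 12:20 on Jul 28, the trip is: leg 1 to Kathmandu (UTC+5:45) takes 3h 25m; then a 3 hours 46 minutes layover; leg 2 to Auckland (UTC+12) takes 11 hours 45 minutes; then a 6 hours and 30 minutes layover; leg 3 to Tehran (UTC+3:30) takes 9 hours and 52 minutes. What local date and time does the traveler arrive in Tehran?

Convert departure to UTC: 12:20 + 3:30 = 15:50 UTC on Jul 28.
Add 3 hours 25 minutes leg 1 → 19:15 UTC.
Add 3 hours 46 minutes layover in Kathmandu → 23:01 UTC.
Add 11 hours 45 minutes leg 2 → 10:46 UTC (Jul 29).
Add 6 hours and 30 minutes layover in Auckland → 17:16 UTC.
Add 9 hours and 52 minutes leg 3 → 03:08 UTC (Jul 30).
Tehran is UTC+3:30, so local arrival = 03:08 + 3:30 = 06:38 on Jul 30.

06:38 on Jul 30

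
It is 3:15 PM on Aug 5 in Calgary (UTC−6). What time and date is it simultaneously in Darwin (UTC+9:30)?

In UTC: 3:15 PM + 6:00 = 9:15 PM on Aug 5.
Darwin is UTC+9:30: 9:15 PM + 9:30 = 6:45 AM on Aug 6.

6:45 AM on Aug 6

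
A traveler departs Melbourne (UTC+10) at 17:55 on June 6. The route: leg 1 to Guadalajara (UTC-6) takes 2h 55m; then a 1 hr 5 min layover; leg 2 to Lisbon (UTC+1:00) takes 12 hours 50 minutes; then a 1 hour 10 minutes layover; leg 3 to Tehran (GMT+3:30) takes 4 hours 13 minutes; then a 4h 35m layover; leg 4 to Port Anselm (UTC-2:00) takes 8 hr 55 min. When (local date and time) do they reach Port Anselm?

17:38 on June 7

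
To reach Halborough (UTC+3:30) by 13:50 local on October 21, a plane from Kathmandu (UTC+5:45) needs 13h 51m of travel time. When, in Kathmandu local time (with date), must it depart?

Target arrival in UTC: 13:50 − 3:30 = 10:20 on Oct 21.
Subtract 13 hours 51 minutes → departure 20:29 UTC on Oct 20.
Kathmandu is UTC+5:45: 20:29 + 5:45 = 02:14 on Oct 21.

02:14 on Oct 21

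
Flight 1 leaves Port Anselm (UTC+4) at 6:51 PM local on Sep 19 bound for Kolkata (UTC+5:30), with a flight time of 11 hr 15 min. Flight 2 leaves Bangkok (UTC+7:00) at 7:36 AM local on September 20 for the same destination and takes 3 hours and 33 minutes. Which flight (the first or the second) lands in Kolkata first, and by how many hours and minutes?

the first, by 2 hours 3 minutes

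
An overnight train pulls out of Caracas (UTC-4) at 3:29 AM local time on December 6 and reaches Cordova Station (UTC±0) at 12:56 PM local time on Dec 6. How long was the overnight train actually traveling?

Departure in UTC: 3:29 AM + 4:00 = 7:29 AM on Dec 6.
Arrival is already UTC: 12:56 PM on Dec 6.
Elapsed = 12:56 PM − 7:29 AM = 5 hours 27 minutes.

5 hours 27 minutes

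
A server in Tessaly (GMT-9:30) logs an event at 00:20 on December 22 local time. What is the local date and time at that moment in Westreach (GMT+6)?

15:50 on December 22

In UTC: 00:20 + 9:30 = 09:50 on Dec 22.
Westreach is UTC+6:00: 09:50 + 6:00 = 15:50 on Dec 22.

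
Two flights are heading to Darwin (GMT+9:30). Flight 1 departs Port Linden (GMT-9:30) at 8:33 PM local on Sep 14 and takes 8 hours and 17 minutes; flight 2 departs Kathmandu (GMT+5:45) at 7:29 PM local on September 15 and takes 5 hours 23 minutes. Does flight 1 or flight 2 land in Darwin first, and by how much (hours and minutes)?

the first, by 4 hours 47 minutes

Flight 1 in UTC: 8:33 PM + 9:30 = 6:03 AM on Sep 15.
+8 hours 17 minutes → arrive 2:20 PM UTC on Sep 15.
Flight 2 in UTC: 7:29 PM − 5:45 = 1:44 PM on Sep 15.
+5 hours and 23 minutes → arrive 7:07 PM UTC on Sep 15.
Flight 1 lands earlier by 4 hours 47 minutes.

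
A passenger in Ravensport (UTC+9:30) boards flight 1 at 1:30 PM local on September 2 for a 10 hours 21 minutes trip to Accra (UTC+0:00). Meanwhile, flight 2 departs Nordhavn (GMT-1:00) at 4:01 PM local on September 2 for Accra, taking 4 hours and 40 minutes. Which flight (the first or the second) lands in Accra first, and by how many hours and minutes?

Flight 1 in UTC: 1:30 PM − 9:30 = 4:00 AM on Sep 2.
+10 hours 21 minutes → arrive 2:21 PM UTC on Sep 2.
Flight 2 in UTC: 4:01 PM + 1:00 = 5:01 PM on Sep 2.
+4 hours 40 minutes → arrive 9:41 PM UTC on Sep 2.
Flight 1 lands earlier by 7 hours 20 minutes.

the first, by 7 hours 20 minutes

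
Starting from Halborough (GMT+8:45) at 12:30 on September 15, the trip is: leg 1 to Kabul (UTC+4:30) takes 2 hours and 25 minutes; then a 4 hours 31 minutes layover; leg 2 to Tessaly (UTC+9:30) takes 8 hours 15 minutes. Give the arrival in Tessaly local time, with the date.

04:26 on Sep 16

Convert departure to UTC: 12:30 − 8:45 = 03:45 UTC on Sep 15.
Add 2 hours 25 minutes leg 1 → 06:10 UTC.
Add 4 hours and 31 minutes layover in Kabul → 10:41 UTC.
Add 8 hours 15 minutes leg 2 → 18:56 UTC.
Tessaly is UTC+9:30, so local arrival = 18:56 + 9:30 = 04:26 on Sep 16.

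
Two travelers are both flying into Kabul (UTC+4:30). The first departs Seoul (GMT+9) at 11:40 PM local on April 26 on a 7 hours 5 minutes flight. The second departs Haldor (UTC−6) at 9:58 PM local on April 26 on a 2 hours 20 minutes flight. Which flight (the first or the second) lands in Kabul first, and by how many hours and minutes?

Flight 1 in UTC: 11:40 PM − 9:00 = 2:40 PM on Apr 26.
+7 hours and 5 minutes → arrive 9:45 PM UTC on Apr 26.
Flight 2 in UTC: 9:58 PM + 6:00 = 3:58 AM on Apr 27.
+2 hours 20 minutes → arrive 6:18 AM UTC on Apr 27.
Flight 1 lands earlier by 8 hours 33 minutes.

the first, by 8 hours 33 minutes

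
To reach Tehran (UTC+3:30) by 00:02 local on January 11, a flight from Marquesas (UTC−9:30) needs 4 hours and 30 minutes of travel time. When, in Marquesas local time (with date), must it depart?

06:32 on Jan 10

Target arrival in UTC: 00:02 − 3:30 = 20:32 on Jan 10.
Subtract 4 hours 30 minutes → departure 16:02 UTC on Jan 10.
Marquesas is UTC−9:30: 16:02 − 9:30 = 06:32 on Jan 10.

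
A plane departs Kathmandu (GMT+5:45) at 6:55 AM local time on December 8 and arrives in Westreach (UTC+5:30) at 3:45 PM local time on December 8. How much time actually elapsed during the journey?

9 hours 5 minutes

Departure in UTC: 6:55 AM − 5:45 = 1:10 AM on Dec 8.
Arrival in UTC: 3:45 PM − 5:30 = 10:15 AM on Dec 8.
Elapsed = 10:15 AM − 1:10 AM = 9 hours 5 minutes.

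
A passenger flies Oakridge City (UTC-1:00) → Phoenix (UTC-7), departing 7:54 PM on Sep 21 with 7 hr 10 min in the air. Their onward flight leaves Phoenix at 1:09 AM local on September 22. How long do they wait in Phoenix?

4 hours 5 minutes

Convert departure to UTC: 7:54 PM + 1:00 = 8:54 PM UTC on Sep 21.
Add 7 hours 10 minutes flight time → 4:04 AM UTC (Sep 22).
Phoenix is UTC−7:00, so local arrival = 4:04 AM − 7:00 = 9:04 PM on Sep 21.
Layover = 1:09 AM − 9:04 PM (+1 day) = 4 hours 5 minutes.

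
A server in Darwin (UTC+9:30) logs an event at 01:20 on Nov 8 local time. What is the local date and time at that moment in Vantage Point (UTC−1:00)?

14:50 on November 7

In UTC: 01:20 − 9:30 = 15:50 on Nov 7.
Vantage Point is UTC−1:00: 15:50 − 1:00 = 14:50 on Nov 7.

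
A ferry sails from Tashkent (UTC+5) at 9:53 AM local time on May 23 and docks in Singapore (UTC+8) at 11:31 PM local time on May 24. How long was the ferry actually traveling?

Departure in UTC: 9:53 AM − 5:00 = 4:53 AM on May 23.
Arrival in UTC: 11:31 PM − 8:00 = 3:31 PM on May 24.
Elapsed = 3:31 PM − 4:53 AM (+1 day) = 34 hours 38 minutes.

34 hours 38 minutes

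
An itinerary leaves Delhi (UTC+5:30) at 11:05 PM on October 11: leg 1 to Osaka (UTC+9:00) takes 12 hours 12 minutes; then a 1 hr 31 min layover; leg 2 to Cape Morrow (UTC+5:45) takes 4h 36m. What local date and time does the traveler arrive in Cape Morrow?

5:39 PM on October 12

Convert departure to UTC: 11:05 PM − 5:30 = 5:35 PM UTC on Oct 11.
Add 12 hours 12 minutes leg 1 → 5:47 AM UTC (Oct 12).
Add 1 hour 31 minutes layover in Osaka → 7:18 AM UTC.
Add 4 hours and 36 minutes leg 2 → 11:54 AM UTC.
Cape Morrow is UTC+5:45, so local arrival = 11:54 AM + 5:45 = 5:39 PM on Oct 12.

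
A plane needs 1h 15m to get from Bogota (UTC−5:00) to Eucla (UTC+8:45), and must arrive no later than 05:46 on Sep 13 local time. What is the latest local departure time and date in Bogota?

Target arrival in UTC: 05:46 − 8:45 = 21:01 on Sep 12.
Subtract 1 hour 15 minutes → departure 19:46 UTC on Sep 12.
Bogota is UTC−5:00: 19:46 − 5:00 = 14:46 on Sep 12.

14:46 on Sep 12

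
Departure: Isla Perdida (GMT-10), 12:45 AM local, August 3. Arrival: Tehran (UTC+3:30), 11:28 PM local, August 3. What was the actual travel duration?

Departure in UTC: 12:45 AM + 10:00 = 10:45 AM on Aug 3.
Arrival in UTC: 11:28 PM − 3:30 = 7:58 PM on Aug 3.
Elapsed = 7:58 PM − 10:45 AM = 9 hours 13 minutes.

9 hours 13 minutes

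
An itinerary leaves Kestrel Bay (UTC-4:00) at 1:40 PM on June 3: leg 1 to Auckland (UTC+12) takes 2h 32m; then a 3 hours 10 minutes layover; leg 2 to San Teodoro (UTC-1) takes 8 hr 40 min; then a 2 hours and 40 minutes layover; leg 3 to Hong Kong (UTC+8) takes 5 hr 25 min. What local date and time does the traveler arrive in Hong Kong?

12:07 AM on June 5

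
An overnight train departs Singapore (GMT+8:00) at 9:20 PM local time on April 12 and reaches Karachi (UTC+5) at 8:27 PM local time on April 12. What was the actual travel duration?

Departure in UTC: 9:20 PM − 8:00 = 1:20 PM on Apr 12.
Arrival in UTC: 8:27 PM − 5:00 = 3:27 PM on Apr 12.
Elapsed = 3:27 PM − 1:20 PM = 2 hours 7 minutes.

2 hours 7 minutes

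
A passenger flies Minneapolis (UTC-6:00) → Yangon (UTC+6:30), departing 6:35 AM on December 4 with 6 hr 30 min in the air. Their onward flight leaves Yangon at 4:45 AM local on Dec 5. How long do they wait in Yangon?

Convert departure to UTC: 6:35 AM + 6:00 = 12:35 PM UTC on Dec 4.
Add 6 hours and 30 minutes flight time → 7:05 PM UTC.
Yangon is UTC+6:30, so local arrival = 7:05 PM + 6:30 = 1:35 AM on Dec 5.
Layover = 4:45 AM − 1:35 AM = 3 hours 10 minutes.

3 hours 10 minutes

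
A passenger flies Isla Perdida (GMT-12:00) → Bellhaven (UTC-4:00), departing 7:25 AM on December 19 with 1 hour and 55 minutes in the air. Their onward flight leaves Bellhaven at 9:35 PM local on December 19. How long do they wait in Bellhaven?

4 hours 15 minutes

Convert departure to UTC: 7:25 AM + 12:00 = 7:25 PM UTC on Dec 19.
Add 1 hour and 55 minutes flight time → 9:20 PM UTC.
Bellhaven is UTC−4:00, so local arrival = 9:20 PM − 4:00 = 5:20 PM on Dec 19.
Layover = 9:35 PM − 5:20 PM = 4 hours 15 minutes.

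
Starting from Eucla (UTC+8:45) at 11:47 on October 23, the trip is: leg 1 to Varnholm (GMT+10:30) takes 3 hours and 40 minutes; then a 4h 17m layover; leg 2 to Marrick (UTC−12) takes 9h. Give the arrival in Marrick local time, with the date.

07:59 on October 23

Convert departure to UTC: 11:47 − 8:45 = 03:02 UTC on Oct 23.
Add 3 hours 40 minutes leg 1 → 06:42 UTC.
Add 4 hours and 17 minutes layover in Varnholm → 10:59 UTC.
Add 9 hours leg 2 → 19:59 UTC.
Marrick is UTC−12:00, so local arrival = 19:59 − 12:00 = 07:59 on Oct 23.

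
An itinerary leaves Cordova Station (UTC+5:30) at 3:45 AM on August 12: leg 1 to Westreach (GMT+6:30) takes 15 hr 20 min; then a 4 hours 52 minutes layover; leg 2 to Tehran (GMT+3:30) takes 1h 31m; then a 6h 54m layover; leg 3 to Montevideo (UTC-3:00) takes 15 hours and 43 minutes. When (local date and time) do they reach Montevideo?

3:35 PM on August 13

Convert departure to UTC: 3:45 AM − 5:30 = 10:15 PM UTC on Aug 11.
Add 15 hours 20 minutes leg 1 → 1:35 PM UTC (Aug 12).
Add 4 hours 52 minutes layover in Westreach → 6:27 PM UTC.
Add 1 hour 31 minutes leg 2 → 7:58 PM UTC.
Add 6 hours 54 minutes layover in Tehran → 2:52 AM UTC (Aug 13).
Add 15 hours and 43 minutes leg 3 → 6:35 PM UTC.
Montevideo is UTC−3:00, so local arrival = 6:35 PM − 3:00 = 3:35 PM on Aug 13.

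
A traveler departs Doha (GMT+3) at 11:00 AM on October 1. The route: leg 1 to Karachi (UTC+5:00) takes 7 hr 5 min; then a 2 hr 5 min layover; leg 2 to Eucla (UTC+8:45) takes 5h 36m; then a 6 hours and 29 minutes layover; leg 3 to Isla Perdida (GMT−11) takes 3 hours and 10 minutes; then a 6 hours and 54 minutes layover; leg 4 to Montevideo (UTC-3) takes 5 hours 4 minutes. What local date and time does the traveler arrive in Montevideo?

5:23 PM on Oct 2

Convert departure to UTC: 11:00 AM − 3:00 = 8:00 AM UTC on Oct 1.
Add 7 hours and 5 minutes leg 1 → 3:05 PM UTC.
Add 2 hours and 5 minutes layover in Karachi → 5:10 PM UTC.
Add 5 hours and 36 minutes leg 2 → 10:46 PM UTC.
Add 6 hours and 29 minutes layover in Eucla → 5:15 AM UTC (Oct 2).
Add 3 hours and 10 minutes leg 3 → 8:25 AM UTC.
Add 6 hours 54 minutes layover in Isla Perdida → 3:19 PM UTC.
Add 5 hours 4 minutes leg 4 → 8:23 PM UTC.
Montevideo is UTC−3:00, so local arrival = 8:23 PM − 3:00 = 5:23 PM on Oct 2.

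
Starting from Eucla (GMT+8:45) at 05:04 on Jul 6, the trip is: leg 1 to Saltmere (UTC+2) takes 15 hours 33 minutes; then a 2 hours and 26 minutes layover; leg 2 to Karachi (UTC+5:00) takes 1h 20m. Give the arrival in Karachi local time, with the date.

20:38 on July 6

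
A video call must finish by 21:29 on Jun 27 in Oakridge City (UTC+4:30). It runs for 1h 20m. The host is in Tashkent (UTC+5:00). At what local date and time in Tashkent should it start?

20:39 on June 27

Target end time in UTC: 21:29 − 4:30 = 16:59 on Jun 27.
Subtract 1 hour 20 minutes → start 15:39 UTC on Jun 27.
Tashkent is UTC+5:00: 15:39 + 5:00 = 20:39 on Jun 27.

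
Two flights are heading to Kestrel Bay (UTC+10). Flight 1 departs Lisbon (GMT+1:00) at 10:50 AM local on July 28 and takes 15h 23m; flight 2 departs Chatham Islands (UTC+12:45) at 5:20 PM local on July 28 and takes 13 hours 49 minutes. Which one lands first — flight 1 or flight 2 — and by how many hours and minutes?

the second, by 6 hours 49 minutes

Flight 1 in UTC: 10:50 AM − 1:00 = 9:50 AM on Jul 28.
+15 hours and 23 minutes → arrive 1:13 AM UTC on Jul 29.
Flight 2 in UTC: 5:20 PM − 12:45 = 4:35 AM on Jul 28.
+13 hours 49 minutes → arrive 6:24 PM UTC on Jul 28.
Flight 2 lands earlier by 6 hours 49 minutes.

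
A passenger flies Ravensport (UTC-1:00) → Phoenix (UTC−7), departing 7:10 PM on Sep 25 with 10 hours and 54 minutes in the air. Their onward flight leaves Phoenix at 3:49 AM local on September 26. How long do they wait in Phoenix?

3 hours 45 minutes

Convert departure to UTC: 7:10 PM + 1:00 = 8:10 PM UTC on Sep 25.
Add 10 hours 54 minutes flight time → 7:04 AM UTC (Sep 26).
Phoenix is UTC−7:00, so local arrival = 7:04 AM − 7:00 = 12:04 AM on Sep 26.
Layover = 3:49 AM − 12:04 AM = 3 hours 45 minutes.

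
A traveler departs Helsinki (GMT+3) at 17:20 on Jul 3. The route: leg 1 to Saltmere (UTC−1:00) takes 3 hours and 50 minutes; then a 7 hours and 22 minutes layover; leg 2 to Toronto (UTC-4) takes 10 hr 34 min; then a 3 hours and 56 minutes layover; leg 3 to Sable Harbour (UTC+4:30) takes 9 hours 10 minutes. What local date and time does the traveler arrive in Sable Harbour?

Convert departure to UTC: 17:20 − 3:00 = 14:20 UTC on Jul 3.
Add 3 hours and 50 minutes leg 1 → 18:10 UTC.
Add 7 hours 22 minutes layover in Saltmere → 01:32 UTC (Jul 4).
Add 10 hours and 34 minutes leg 2 → 12:06 UTC.
Add 3 hours and 56 minutes layover in Toronto → 16:02 UTC.
Add 9 hours and 10 minutes leg 3 → 01:12 UTC (Jul 5).
Sable Harbour is UTC+4:30, so local arrival = 01:12 + 4:30 = 05:42 on Jul 5.

05:42 on Jul 5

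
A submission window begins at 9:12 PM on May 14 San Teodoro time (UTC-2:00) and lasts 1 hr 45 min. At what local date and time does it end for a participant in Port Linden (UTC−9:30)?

3:27 PM on May 14

Convert start to UTC: 9:12 PM + 2:00 = 11:12 PM UTC on May 14.
Add 1 hour 45 minutes duration → 12:57 AM UTC (May 15).
Port Linden is UTC−9:30, so local end time = 12:57 AM − 9:30 = 3:27 PM on May 14.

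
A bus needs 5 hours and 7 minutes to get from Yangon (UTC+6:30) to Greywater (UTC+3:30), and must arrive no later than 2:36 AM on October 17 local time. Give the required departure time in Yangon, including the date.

12:29 AM on Oct 17

Target arrival in UTC: 2:36 AM − 3:30 = 11:06 PM on Oct 16.
Subtract 5 hours and 7 minutes → departure 5:59 PM UTC on Oct 16.
Yangon is UTC+6:30: 5:59 PM + 6:30 = 12:29 AM on Oct 17.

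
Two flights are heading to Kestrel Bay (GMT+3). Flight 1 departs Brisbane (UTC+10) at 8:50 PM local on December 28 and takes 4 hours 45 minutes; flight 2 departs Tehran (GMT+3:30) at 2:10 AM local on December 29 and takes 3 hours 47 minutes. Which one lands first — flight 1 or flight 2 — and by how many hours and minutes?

Flight 1 in UTC: 8:50 PM − 10:00 = 10:50 AM on Dec 28.
+4 hours 45 minutes → arrive 3:35 PM UTC on Dec 28.
Flight 2 in UTC: 2:10 AM − 3:30 = 10:40 PM on Dec 28.
+3 hours 47 minutes → arrive 2:27 AM UTC on Dec 29.
Flight 1 lands earlier by 10 hours 52 minutes.

the first, by 10 hours 52 minutes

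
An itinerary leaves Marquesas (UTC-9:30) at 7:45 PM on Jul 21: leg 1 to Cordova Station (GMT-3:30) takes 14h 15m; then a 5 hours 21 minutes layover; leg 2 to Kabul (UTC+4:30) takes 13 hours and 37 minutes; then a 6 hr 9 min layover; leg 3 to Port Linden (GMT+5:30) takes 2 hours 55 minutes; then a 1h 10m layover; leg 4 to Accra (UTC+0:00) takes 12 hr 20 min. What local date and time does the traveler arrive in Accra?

1:02 PM on Jul 24

Convert departure to UTC: 7:45 PM + 9:30 = 5:15 AM UTC on Jul 22.
Add 14 hours and 15 minutes leg 1 → 7:30 PM UTC.
Add 5 hours 21 minutes layover in Cordova Station → 12:51 AM UTC (Jul 23).
Add 13 hours and 37 minutes leg 2 → 2:28 PM UTC.
Add 6 hours 9 minutes layover in Kabul → 8:37 PM UTC.
Add 2 hours and 55 minutes leg 3 → 11:32 PM UTC.
Add 1 hour and 10 minutes layover in Port Linden → 12:42 AM UTC (Jul 24).
Add 12 hours and 20 minutes leg 4 → 1:02 PM UTC.
Accra is UTC+0, so local arrival is the same: 1:02 PM on Jul 24.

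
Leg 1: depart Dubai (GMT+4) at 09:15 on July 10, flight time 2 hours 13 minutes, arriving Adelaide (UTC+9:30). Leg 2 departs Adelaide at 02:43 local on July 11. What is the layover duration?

9 hours 45 minutes

Convert departure to UTC: 09:15 − 4:00 = 05:15 UTC on Jul 10.
Add 2 hours 13 minutes flight time → 07:28 UTC.
Adelaide is UTC+9:30, so local arrival = 07:28 + 9:30 = 16:58 on Jul 10.
Layover = 02:43 − 16:58 (+1 day) = 9 hours 45 minutes.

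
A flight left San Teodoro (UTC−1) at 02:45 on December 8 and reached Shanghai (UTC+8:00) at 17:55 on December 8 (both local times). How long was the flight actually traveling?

6 hours 10 minutes

Shanghai is 9:00 ahead of San Teodoro.
Clock-face elapsed time (ignoring zones) is 15 hours 10 minutes.
Actual elapsed = 15 hours 10 minutes − 9:00 = 6 hours 10 minutes.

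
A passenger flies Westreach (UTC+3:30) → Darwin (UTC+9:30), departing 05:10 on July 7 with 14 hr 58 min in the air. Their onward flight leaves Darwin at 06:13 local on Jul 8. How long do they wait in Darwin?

Convert departure to UTC: 05:10 − 3:30 = 01:40 UTC on Jul 7.
Add 14 hours 58 minutes flight time → 16:38 UTC.
Darwin is UTC+9:30, so local arrival = 16:38 + 9:30 = 02:08 on Jul 8.
Layover = 06:13 − 02:08 = 4 hours 5 minutes.

4 hours 5 minutes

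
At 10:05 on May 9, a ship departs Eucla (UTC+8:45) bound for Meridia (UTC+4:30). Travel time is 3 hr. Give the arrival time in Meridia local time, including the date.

08:50 on May 9

Meridia is 4:15 behind Eucla.
After 3 hours it is 13:05 in Eucla.
Shift by the zone difference: 13:05 − 4:15 = 08:50 on May 9 in Meridia.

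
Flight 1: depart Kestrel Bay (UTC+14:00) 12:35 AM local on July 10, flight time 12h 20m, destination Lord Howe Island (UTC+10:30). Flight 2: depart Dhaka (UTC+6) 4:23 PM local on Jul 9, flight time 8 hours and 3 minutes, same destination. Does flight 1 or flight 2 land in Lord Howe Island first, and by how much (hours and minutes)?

the second, by 4 hours 29 minutes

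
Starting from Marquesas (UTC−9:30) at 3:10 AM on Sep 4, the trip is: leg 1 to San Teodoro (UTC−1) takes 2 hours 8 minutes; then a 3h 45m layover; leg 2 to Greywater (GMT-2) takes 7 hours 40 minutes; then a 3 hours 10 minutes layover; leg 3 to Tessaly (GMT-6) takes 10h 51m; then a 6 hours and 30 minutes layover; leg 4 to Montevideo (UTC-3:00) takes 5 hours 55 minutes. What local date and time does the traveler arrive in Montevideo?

Convert departure to UTC: 3:10 AM + 9:30 = 12:40 PM UTC on Sep 4.
Add 2 hours 8 minutes leg 1 → 2:48 PM UTC.
Add 3 hours 45 minutes layover in San Teodoro → 6:33 PM UTC.
Add 7 hours 40 minutes leg 2 → 2:13 AM UTC (Sep 5).
Add 3 hours and 10 minutes layover in Greywater → 5:23 AM UTC.
Add 10 hours 51 minutes leg 3 → 4:14 PM UTC.
Add 6 hours 30 minutes layover in Tessaly → 10:44 PM UTC.
Add 5 hours and 55 minutes leg 4 → 4:39 AM UTC (Sep 6).
Montevideo is UTC−3:00, so local arrival = 4:39 AM − 3:00 = 1:39 AM on Sep 6.

1:39 AM on Sep 6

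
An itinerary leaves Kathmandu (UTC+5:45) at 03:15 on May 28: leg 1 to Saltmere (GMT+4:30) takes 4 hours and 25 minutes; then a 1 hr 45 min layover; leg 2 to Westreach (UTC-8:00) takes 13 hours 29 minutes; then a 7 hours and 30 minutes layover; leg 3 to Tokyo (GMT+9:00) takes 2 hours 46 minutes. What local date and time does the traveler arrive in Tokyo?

12:25 on May 29

Convert departure to UTC: 03:15 − 5:45 = 21:30 UTC on May 27.
Add 4 hours 25 minutes leg 1 → 01:55 UTC (May 28).
Add 1 hour 45 minutes layover in Saltmere → 03:40 UTC.
Add 13 hours and 29 minutes leg 2 → 17:09 UTC.
Add 7 hours 30 minutes layover in Westreach → 00:39 UTC (May 29).
Add 2 hours 46 minutes leg 3 → 03:25 UTC.
Tokyo is UTC+9:00, so local arrival = 03:25 + 9:00 = 12:25 on May 29.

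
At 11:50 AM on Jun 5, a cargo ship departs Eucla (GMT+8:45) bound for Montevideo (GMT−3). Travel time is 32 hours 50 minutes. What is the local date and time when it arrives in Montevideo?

8:55 AM on Jun 6

Montevideo is 11:45 behind Eucla.
After 32 hours and 50 minutes it is 8:40 PM (Jun 6) in Eucla.
Shift by the zone difference: 8:40 PM − 11:45 = 8:55 AM on Jun 6 in Montevideo.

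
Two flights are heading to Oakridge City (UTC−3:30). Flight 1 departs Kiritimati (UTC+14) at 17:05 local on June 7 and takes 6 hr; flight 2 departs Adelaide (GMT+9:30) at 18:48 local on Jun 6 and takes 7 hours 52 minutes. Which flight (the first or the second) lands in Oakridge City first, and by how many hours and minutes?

the second, by 15 hours 55 minutes

Flight 1 in UTC: 17:05 − 14:00 = 03:05 on Jun 7.
+6 hours → arrive 09:05 UTC on Jun 7.
Flight 2 in UTC: 18:48 − 9:30 = 09:18 on Jun 6.
+7 hours 52 minutes → arrive 17:10 UTC on Jun 6.
Flight 2 lands earlier by 15 hours 55 minutes.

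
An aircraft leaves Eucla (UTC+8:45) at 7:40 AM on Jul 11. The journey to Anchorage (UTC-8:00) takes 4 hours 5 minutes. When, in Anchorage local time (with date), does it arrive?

7:00 PM on July 10

Convert departure to UTC: 7:40 AM − 8:45 = 10:55 PM UTC on Jul 10.
Add 4 hours and 5 minutes travel time → 3:00 AM UTC (Jul 11).
Anchorage is UTC−8:00, so local arrival = 3:00 AM − 8:00 = 7:00 PM on Jul 10.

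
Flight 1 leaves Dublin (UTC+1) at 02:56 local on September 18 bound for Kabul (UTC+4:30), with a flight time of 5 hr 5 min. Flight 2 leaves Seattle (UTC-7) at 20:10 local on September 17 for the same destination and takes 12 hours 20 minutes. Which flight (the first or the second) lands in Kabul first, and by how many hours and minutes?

Flight 1 in UTC: 02:56 − 1:00 = 01:56 on Sep 18.
+5 hours 5 minutes → arrive 07:01 UTC on Sep 18.
Flight 2 in UTC: 20:10 + 7:00 = 03:10 on Sep 18.
+12 hours 20 minutes → arrive 15:30 UTC on Sep 18.
Flight 1 lands earlier by 8 hours 29 minutes.

the first, by 8 hours 29 minutes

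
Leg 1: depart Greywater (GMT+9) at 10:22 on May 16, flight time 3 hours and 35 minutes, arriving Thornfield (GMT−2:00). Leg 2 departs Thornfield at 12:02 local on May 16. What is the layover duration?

9 hours 5 minutes

Convert departure to UTC: 10:22 − 9:00 = 01:22 UTC on May 16.
Add 3 hours 35 minutes flight time → 04:57 UTC.
Thornfield is UTC−2:00, so local arrival = 04:57 − 2:00 = 02:57 on May 16.
Layover = 12:02 − 02:57 = 9 hours 5 minutes.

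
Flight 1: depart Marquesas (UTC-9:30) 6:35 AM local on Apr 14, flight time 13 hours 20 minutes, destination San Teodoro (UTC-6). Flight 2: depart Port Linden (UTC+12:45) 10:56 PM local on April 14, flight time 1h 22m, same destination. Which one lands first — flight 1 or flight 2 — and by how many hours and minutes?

Flight 1 in UTC: 6:35 AM + 9:30 = 4:05 PM on Apr 14.
+13 hours 20 minutes → arrive 5:25 AM UTC on Apr 15.
Flight 2 in UTC: 10:56 PM − 12:45 = 10:11 AM on Apr 14.
+1 hour 22 minutes → arrive 11:33 AM UTC on Apr 14.
Flight 2 lands earlier by 17 hours 52 minutes.

the second, by 17 hours 52 minutes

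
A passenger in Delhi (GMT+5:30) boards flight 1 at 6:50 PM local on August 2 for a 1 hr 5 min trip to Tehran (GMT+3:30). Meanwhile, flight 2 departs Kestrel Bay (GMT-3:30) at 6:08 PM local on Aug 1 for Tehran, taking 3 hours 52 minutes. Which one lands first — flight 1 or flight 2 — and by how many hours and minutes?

the second, by 12 hours 55 minutes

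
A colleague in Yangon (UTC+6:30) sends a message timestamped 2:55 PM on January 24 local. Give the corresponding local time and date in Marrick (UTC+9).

Marrick is 2:30 ahead of Yangon.
Shift by the zone difference: 2:55 PM + 2:30 = 5:25 PM on Jan 24 in Marrick.

5:25 PM on January 24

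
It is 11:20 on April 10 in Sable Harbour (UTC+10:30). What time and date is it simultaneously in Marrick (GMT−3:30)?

21:20 on April 9

In UTC: 11:20 − 10:30 = 00:50 on Apr 10.
Marrick is UTC−3:30: 00:50 − 3:30 = 21:20 on Apr 9.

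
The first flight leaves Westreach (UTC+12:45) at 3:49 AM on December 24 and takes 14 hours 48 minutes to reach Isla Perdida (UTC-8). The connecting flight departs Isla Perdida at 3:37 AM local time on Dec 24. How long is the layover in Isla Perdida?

5 hours 45 minutes

Convert departure to UTC: 3:49 AM − 12:45 = 3:04 PM UTC on Dec 23.
Add 14 hours and 48 minutes flight time → 5:52 AM UTC (Dec 24).
Isla Perdida is UTC−8:00, so local arrival = 5:52 AM − 8:00 = 9:52 PM on Dec 23.
Layover = 3:37 AM − 9:52 PM (+1 day) = 5 hours 45 minutes.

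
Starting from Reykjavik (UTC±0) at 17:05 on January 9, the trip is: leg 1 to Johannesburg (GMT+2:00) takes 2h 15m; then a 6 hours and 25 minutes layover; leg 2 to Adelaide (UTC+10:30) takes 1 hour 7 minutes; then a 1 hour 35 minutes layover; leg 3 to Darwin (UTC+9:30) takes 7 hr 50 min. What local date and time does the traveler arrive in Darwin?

Reykjavik is at UTC+0, so departure is already 17:05 UTC on Jan 9.
Add 2 hours and 15 minutes leg 1 → 19:20 UTC.
Add 6 hours and 25 minutes layover in Johannesburg → 01:45 UTC (Jan 10).
Add 1 hour and 7 minutes leg 2 → 02:52 UTC.
Add 1 hour and 35 minutes layover in Adelaide → 04:27 UTC.
Add 7 hours 50 minutes leg 3 → 12:17 UTC.
Darwin is UTC+9:30, so local arrival = 12:17 + 9:30 = 21:47 on Jan 10.

21:47 on Jan 10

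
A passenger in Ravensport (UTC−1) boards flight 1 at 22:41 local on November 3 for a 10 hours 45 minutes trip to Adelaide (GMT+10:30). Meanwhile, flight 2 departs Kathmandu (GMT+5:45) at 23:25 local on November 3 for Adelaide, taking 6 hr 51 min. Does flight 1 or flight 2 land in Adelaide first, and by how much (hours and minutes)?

Flight 1 in UTC: 22:41 + 1:00 = 23:41 on Nov 3.
+10 hours and 45 minutes → arrive 10:26 UTC on Nov 4.
Flight 2 in UTC: 23:25 − 5:45 = 17:40 on Nov 3.
+6 hours 51 minutes → arrive 00:31 UTC on Nov 4.
Flight 2 lands earlier by 9 hours 55 minutes.

the second, by 9 hours 55 minutes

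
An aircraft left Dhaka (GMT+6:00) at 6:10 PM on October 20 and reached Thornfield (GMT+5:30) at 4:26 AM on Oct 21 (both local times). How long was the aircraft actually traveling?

Departure in UTC: 6:10 PM − 6:00 = 12:10 PM on Oct 20.
Arrival in UTC: 4:26 AM − 5:30 = 10:56 PM on Oct 20.
Elapsed = 10:56 PM − 12:10 PM = 10 hours 46 minutes.

10 hours 46 minutes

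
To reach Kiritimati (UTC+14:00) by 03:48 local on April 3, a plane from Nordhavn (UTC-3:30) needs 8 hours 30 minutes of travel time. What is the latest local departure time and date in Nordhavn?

Target arrival in UTC: 03:48 − 14:00 = 13:48 on Apr 2.
Subtract 8 hours and 30 minutes → departure 05:18 UTC on Apr 2.
Nordhavn is UTC−3:30: 05:18 − 3:30 = 01:48 on Apr 2.

01:48 on Apr 2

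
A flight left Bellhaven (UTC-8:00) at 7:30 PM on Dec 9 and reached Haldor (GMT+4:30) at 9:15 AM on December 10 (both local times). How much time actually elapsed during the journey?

1 hour 15 minutes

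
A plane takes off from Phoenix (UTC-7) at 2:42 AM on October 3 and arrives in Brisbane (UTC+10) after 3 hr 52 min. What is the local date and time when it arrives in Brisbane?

11:34 PM on Oct 3

Brisbane is 17:00 ahead of Phoenix.
After 3 hours 52 minutes it is 6:34 AM in Phoenix.
Shift by the zone difference: 6:34 AM + 17:00 = 11:34 PM on Oct 3 in Brisbane.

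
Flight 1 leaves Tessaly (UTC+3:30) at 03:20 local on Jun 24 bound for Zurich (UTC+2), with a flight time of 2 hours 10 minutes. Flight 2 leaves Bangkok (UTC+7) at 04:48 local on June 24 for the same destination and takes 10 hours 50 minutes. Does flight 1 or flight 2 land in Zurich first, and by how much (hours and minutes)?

Flight 1 in UTC: 03:20 − 3:30 = 23:50 on Jun 23.
+2 hours and 10 minutes → arrive 02:00 UTC on Jun 24.
Flight 2 in UTC: 04:48 − 7:00 = 21:48 on Jun 23.
+10 hours 50 minutes → arrive 08:38 UTC on Jun 24.
Flight 1 lands earlier by 6 hours 38 minutes.

the first, by 6 hours 38 minutes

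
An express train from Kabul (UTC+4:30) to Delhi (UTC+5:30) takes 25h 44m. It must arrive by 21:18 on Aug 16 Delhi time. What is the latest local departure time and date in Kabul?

18:34 on Aug 15

Target arrival in UTC: 21:18 − 5:30 = 15:48 on Aug 16.
Subtract 25 hours and 44 minutes → departure 14:04 UTC on Aug 15.
Kabul is UTC+4:30: 14:04 + 4:30 = 18:34 on Aug 15.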